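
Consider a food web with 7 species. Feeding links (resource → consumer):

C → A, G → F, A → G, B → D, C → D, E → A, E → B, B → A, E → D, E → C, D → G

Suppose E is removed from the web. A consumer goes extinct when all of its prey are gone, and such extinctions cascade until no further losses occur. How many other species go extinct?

6

Remove E.
Round 1: C (all prey gone), B (all prey gone) → extinct.
Round 2: A (all prey gone), D (all prey gone) → extinct.
Round 3: G (all prey gone) → extinct.
Round 4: F (all prey gone) → extinct.
No further losses. Total secondary extinctions: 6.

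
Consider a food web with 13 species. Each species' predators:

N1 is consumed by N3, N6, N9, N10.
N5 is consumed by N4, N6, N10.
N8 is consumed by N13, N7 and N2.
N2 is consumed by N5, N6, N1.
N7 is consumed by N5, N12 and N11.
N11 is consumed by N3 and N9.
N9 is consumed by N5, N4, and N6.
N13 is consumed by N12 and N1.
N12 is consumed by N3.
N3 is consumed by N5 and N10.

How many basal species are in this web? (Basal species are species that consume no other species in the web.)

1

Basal species (no prey listed): N8.
Count: 1.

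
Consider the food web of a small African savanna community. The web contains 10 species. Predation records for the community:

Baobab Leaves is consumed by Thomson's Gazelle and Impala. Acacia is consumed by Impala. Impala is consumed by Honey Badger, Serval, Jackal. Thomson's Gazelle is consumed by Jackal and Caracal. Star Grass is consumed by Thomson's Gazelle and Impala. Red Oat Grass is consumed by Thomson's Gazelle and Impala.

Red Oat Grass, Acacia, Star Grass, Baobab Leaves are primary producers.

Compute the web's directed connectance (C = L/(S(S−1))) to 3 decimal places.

C = 0.133

The web has S = 10 species and L = 12 feeding links.
C = L / (S(S−1)) = 12 / 90 = 0.1333 ≈ 0.133.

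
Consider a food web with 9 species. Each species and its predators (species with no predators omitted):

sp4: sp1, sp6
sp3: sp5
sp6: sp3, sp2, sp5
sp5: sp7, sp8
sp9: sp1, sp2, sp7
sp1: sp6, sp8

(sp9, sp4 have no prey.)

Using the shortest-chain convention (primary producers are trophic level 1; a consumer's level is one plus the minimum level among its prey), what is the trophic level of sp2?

sp9 is a producer → level 1.
sp2 eats sp9 → level 2.

Trophic level 2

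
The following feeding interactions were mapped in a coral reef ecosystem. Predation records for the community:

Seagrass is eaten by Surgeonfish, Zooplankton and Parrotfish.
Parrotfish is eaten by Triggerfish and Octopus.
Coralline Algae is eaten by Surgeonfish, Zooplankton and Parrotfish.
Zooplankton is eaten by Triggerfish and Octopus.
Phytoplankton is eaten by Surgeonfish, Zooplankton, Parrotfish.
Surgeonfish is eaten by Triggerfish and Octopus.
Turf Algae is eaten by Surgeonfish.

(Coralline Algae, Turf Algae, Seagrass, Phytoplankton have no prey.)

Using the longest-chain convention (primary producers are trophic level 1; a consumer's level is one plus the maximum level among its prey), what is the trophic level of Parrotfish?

Trophic level 2

Coralline Algae is a producer → level 1.
Parrotfish eats Coralline Algae (level 1); other prey at levels: Seagrass 1, Phytoplankton 1 → level 2.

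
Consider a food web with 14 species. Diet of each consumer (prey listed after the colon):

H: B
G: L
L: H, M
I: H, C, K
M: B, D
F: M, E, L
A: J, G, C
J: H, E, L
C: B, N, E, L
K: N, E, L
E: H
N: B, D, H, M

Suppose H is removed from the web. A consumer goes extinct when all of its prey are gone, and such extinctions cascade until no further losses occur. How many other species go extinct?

Remove H.
Round 1: E (all prey gone) → extinct.
No further losses. Total secondary extinctions: 1.

1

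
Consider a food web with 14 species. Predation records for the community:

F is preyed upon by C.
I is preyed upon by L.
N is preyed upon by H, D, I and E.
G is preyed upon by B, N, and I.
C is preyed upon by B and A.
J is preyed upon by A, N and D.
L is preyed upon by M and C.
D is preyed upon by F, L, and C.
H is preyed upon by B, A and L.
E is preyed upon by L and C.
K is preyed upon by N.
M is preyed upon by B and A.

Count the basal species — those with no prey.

Basal species (no prey listed): G, K, J.
Count: 3.

3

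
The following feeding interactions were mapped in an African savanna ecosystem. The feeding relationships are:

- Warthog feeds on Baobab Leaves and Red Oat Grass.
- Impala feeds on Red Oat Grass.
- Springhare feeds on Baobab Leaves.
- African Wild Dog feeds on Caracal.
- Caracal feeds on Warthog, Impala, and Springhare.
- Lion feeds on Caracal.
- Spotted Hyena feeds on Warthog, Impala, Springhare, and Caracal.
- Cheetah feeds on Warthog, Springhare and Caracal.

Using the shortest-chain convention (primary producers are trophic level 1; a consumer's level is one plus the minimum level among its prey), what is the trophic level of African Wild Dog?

Red Oat Grass is a producer → level 1.
Warthog eats Red Oat Grass → level 2.
Caracal eats Warthog → level 3.
African Wild Dog eats Caracal → level 4.
No prey of African Wild Dog is below level 3, so 4 is the minimum.

Trophic level 4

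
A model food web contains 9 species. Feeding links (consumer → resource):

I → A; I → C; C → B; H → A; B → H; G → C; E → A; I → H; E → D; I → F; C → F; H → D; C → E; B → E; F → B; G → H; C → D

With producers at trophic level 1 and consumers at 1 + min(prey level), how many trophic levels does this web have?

4

Producers (level 1): D, A.
Following each consumer down to its lowest-level prey: D → H → B → F (levels 1 through 4).
All prey of F (B 3) are at level 3 or above, so F is at level 1 + 3 = 4.
Every consumer has at least one prey at level 3 or below, so none exceeds level 4.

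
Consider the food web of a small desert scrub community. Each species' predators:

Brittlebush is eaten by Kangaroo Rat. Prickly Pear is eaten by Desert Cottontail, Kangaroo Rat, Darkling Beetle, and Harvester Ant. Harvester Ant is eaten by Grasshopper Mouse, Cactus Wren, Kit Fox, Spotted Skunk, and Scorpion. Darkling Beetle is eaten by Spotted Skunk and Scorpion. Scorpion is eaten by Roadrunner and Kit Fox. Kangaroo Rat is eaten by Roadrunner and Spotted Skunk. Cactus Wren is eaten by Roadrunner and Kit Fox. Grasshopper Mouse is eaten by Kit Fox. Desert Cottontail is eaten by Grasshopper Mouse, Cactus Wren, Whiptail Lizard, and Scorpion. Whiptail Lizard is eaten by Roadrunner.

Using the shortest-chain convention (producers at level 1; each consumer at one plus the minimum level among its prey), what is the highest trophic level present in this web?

3

Producers (level 1): Prickly Pear, Brittlebush.
Following each consumer down to its lowest-level prey: Prickly Pear → Harvester Ant → Kit Fox (levels 1 through 3).
All prey of Kit Fox (Harvester Ant 2, Scorpion 3, Grasshopper Mouse 3, Cactus Wren 3) are at level 2 or above, so Kit Fox is at level 1 + 2 = 3.
Every consumer has at least one prey at level 2 or below, so none exceeds level 3.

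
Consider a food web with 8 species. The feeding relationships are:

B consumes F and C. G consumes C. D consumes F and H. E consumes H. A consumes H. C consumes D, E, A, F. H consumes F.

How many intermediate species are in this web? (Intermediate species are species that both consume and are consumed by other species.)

5

Intermediate species (has both prey and predators): H, D, E, A, C.
Count: 5.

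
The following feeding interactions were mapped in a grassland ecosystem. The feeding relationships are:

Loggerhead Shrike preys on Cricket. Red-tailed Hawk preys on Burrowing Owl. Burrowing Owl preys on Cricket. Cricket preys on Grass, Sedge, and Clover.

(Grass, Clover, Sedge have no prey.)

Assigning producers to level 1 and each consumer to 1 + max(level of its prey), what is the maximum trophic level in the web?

Producers (level 1): Grass, Clover, Sedge.
Grass → Cricket → Burrowing Owl → Red-tailed Hawk gives Red-tailed Hawk level 4.
No species has a prey at level 4, so no species reaches level 5.

4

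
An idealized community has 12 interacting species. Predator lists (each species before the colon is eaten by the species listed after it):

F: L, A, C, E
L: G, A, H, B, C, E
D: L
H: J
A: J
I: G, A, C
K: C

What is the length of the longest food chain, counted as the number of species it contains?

4 species

One longest chain: F → L → A → J.
It has 4 species and 3 links.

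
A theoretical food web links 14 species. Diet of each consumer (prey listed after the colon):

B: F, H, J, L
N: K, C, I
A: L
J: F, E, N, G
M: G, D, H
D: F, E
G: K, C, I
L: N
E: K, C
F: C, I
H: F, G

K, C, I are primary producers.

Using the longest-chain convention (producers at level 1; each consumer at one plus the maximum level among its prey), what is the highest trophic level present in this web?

Producers (level 1): K, C, I.
C → F → H → B gives B level 4.
No species has a prey at level 4, so no species reaches level 5.

4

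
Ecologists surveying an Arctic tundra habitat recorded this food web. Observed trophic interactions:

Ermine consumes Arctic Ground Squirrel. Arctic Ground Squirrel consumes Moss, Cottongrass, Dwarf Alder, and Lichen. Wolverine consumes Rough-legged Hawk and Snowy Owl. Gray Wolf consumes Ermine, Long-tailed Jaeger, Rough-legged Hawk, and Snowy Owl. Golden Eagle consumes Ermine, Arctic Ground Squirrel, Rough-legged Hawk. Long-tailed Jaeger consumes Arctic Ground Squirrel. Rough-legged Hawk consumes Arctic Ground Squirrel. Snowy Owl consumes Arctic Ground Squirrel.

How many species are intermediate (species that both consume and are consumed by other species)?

5

Intermediate species (has both prey and predators): Arctic Ground Squirrel, Long-tailed Jaeger, Rough-legged Hawk, Snowy Owl, Ermine.
Count: 5.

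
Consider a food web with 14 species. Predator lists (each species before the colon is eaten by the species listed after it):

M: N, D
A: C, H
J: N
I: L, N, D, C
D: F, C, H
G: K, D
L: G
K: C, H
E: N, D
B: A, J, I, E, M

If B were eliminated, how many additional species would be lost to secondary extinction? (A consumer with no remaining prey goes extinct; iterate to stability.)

13

Remove B.
Round 1: A (all prey gone), J (all prey gone), I (all prey gone), E (all prey gone), M (all prey gone) → extinct.
Round 2: L (all prey gone), N (all prey gone) → extinct.
Round 3: G (all prey gone) → extinct.
Round 4: K (all prey gone), D (all prey gone) → extinct.
Round 5: F (all prey gone), C (all prey gone), H (all prey gone) → extinct.
No further losses. Total secondary extinctions: 13.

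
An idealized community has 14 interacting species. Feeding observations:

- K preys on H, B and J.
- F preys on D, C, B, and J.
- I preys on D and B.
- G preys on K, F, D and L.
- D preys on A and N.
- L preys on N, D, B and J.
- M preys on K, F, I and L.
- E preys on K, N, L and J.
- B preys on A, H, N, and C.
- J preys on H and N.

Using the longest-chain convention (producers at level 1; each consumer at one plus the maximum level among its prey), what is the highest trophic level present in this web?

4

Producers (level 1): H, C, A, N.
H → J → L → M gives M level 4.
No species has a prey at level 4, so no species reaches level 5.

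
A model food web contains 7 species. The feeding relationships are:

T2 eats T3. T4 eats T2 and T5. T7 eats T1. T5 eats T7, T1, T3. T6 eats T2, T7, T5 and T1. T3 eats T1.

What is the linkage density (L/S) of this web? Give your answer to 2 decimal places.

There are L = 12 links among S = 7 species.
L/S = 12/7 = 1.7143 ≈ 1.71.

L/S = 1.71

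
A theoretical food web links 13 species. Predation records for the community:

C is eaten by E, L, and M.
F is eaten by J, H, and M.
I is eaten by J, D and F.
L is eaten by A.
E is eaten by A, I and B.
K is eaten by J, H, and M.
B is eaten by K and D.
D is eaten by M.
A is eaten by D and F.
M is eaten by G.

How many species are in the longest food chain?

One longest chain: C → E → B → K → M → G.
It has 6 species and 5 links.

6 species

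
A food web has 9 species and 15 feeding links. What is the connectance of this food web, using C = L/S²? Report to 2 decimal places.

C = 0.19

The web has S = 9 species and L = 15 feeding links.
C = L / S² = 15 / 81 = 0.1852 ≈ 0.19.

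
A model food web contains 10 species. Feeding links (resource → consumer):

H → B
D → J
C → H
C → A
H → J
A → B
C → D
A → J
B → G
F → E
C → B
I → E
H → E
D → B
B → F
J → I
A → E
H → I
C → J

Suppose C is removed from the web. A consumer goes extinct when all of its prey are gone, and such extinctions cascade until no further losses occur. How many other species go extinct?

9

Remove C.
Round 1: D (all prey gone), A (all prey gone), H (all prey gone) → extinct.
Round 2: J (all prey gone), B (all prey gone) → extinct.
Round 3: G (all prey gone), F (all prey gone), I (all prey gone) → extinct.
Round 4: E (all prey gone) → extinct.
No further losses. Total secondary extinctions: 9.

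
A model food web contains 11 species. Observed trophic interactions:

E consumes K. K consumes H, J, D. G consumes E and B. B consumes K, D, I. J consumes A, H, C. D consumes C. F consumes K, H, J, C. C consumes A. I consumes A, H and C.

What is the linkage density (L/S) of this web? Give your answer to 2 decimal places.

L/S = 1.91

There are L = 21 links among S = 11 species.
L/S = 21/11 = 1.9091 ≈ 1.91.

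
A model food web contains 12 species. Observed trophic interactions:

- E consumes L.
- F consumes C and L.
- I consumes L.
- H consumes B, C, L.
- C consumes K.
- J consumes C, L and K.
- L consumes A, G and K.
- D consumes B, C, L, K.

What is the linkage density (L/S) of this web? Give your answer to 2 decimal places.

There are L = 18 links among S = 12 species.
L/S = 18/12 = 1.5000 ≈ 1.50.

L/S = 1.50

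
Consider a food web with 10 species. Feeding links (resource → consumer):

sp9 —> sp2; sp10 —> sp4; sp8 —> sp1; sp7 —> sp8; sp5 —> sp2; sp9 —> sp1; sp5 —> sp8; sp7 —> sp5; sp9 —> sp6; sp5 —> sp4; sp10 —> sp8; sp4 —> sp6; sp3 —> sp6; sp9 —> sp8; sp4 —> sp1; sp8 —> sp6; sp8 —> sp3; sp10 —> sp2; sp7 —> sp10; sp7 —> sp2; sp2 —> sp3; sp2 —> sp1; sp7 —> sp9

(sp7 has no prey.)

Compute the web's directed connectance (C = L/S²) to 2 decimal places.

C = 0.23

The web has S = 10 species and L = 23 feeding links.
C = L / S² = 23 / 100 = 0.2300 ≈ 0.23.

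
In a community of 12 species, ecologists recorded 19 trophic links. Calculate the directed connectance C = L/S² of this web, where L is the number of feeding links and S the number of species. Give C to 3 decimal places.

The web has S = 12 species and L = 19 feeding links.
C = L / S² = 19 / 144 = 0.1319 ≈ 0.132.

C = 0.132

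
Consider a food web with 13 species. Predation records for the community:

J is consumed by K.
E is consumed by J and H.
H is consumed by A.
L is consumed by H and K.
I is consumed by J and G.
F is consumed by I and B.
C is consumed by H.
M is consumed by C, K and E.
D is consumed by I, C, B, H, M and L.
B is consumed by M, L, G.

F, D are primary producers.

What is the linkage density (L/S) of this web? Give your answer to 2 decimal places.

L/S = 1.77

There are L = 23 links among S = 13 species.
L/S = 23/13 = 1.7692 ≈ 1.77.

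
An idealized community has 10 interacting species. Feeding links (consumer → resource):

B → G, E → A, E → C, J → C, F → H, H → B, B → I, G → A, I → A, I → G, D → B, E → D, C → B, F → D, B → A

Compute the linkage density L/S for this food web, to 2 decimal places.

L/S = 1.50

There are L = 15 links among S = 10 species.
L/S = 15/10 = 1.5000 ≈ 1.50.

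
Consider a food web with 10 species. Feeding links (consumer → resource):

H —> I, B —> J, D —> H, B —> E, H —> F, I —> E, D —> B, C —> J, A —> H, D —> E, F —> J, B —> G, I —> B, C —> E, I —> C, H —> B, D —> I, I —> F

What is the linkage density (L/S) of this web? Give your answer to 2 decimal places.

L/S = 1.80

There are L = 18 links among S = 10 species.
L/S = 18/10 = 1.8000 ≈ 1.80.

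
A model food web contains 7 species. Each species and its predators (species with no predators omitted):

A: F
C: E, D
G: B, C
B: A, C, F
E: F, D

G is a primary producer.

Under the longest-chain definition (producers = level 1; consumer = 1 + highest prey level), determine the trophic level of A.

Trophic level 3

G is a producer → level 1.
B eats G → level 2.
A eats B → level 3.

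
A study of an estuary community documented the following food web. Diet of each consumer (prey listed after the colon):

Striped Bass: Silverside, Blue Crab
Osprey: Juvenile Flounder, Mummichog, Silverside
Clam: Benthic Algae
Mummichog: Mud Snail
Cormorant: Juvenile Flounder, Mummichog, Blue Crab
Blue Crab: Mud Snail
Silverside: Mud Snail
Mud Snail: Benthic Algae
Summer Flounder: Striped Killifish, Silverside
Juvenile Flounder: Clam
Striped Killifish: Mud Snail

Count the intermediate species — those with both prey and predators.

7

Intermediate species (has both prey and predators): Mud Snail, Clam, Juvenile Flounder, Striped Killifish, Mummichog, Silverside, Blue Crab.
Count: 7.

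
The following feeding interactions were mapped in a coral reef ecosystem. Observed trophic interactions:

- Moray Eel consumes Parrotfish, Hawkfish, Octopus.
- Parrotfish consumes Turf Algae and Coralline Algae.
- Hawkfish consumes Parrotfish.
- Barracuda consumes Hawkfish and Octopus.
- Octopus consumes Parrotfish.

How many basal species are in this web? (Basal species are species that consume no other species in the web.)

Basal species (no prey listed): Coralline Algae, Turf Algae.
Count: 2.

2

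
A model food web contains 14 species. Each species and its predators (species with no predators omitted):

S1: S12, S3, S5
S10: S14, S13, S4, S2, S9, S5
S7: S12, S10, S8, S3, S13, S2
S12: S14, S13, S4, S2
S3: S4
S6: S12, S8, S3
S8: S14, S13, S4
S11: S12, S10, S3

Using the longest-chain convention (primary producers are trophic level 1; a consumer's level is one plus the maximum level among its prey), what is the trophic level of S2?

S11 is a producer → level 1.
S12 eats S11 (level 1); other prey at levels: S6 1, S7 1, S1 1 → level 2.
S2 eats S12 (level 2); other prey at levels: S7 1, S10 2 → level 3.

Trophic level 3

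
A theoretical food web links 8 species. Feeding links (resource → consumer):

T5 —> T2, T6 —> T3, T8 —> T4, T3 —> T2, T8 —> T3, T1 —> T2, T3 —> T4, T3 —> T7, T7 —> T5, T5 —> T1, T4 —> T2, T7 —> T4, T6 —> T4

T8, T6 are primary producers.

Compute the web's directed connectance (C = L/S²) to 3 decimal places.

The web has S = 8 species and L = 13 feeding links.
C = L / S² = 13 / 64 = 0.2031 ≈ 0.203.

C = 0.203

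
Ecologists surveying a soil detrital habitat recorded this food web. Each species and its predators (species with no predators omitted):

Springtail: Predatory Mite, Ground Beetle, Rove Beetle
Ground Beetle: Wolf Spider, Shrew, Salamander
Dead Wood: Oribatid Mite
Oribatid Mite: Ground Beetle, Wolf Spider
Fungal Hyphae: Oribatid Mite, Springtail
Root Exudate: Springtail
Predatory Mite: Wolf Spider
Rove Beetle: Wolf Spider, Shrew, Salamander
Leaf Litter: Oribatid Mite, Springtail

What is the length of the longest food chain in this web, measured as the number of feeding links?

3 links

One longest chain: Fungal Hyphae → Springtail → Rove Beetle → Wolf Spider.
It has 4 species and 3 links.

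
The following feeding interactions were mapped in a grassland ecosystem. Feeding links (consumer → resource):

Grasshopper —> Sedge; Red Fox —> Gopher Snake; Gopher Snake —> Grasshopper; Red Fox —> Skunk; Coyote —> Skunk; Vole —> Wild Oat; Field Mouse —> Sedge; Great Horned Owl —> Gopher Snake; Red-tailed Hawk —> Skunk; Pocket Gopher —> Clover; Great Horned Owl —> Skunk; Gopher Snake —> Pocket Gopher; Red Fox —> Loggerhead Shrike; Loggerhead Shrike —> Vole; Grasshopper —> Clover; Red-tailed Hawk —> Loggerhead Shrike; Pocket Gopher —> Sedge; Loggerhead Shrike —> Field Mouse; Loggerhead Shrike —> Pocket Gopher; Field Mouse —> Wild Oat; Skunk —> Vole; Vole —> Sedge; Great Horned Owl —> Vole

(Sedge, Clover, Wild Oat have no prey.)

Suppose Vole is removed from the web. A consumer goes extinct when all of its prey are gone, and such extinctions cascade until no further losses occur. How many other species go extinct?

2

Remove Vole.
Round 1: Skunk (all prey gone) → extinct.
Round 2: Coyote (all prey gone) → extinct.
No further losses. Total secondary extinctions: 2.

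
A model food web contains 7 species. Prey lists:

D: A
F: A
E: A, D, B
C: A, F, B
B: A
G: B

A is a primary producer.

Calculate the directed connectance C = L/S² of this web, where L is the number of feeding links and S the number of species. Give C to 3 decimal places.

The web has S = 7 species and L = 10 feeding links.
C = L / S² = 10 / 49 = 0.2041 ≈ 0.204.

C = 0.204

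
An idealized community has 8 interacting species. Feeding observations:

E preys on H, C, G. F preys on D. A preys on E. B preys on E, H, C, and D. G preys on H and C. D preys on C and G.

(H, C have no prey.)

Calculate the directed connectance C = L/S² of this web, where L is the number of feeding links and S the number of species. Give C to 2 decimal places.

The web has S = 8 species and L = 13 feeding links.
C = L / S² = 13 / 64 = 0.2031 ≈ 0.20.

C = 0.20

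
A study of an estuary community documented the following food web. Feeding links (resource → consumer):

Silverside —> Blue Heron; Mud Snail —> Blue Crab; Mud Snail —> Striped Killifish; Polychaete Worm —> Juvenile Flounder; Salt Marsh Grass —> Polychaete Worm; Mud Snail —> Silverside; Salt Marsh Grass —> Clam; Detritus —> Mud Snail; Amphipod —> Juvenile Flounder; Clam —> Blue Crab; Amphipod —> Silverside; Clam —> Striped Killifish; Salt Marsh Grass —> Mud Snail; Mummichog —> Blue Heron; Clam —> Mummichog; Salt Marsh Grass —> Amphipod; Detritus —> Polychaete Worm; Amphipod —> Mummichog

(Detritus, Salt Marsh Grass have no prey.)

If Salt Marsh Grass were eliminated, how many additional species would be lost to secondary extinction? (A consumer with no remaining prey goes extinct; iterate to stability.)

3

Remove Salt Marsh Grass.
Round 1: Clam (all prey gone), Amphipod (all prey gone) → extinct.
Round 2: Mummichog (all prey gone) → extinct.
No further losses. Total secondary extinctions: 3.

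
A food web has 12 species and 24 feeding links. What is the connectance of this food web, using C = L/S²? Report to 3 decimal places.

C = 0.167

The web has S = 12 species and L = 24 feeding links.
C = L / S² = 24 / 144 = 0.1667 ≈ 0.167.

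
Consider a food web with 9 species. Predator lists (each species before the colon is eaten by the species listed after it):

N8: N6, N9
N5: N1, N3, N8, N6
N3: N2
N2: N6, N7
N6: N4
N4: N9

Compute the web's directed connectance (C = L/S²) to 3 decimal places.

The web has S = 9 species and L = 11 feeding links.
C = L / S² = 11 / 81 = 0.1358 ≈ 0.136.

C = 0.136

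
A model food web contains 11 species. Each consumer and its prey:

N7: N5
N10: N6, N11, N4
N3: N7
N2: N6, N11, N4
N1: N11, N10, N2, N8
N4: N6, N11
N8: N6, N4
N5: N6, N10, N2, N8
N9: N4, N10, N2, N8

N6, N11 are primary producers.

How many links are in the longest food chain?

5 links

One longest chain: N6 → N4 → N10 → N5 → N7 → N3.
It has 6 species and 5 links.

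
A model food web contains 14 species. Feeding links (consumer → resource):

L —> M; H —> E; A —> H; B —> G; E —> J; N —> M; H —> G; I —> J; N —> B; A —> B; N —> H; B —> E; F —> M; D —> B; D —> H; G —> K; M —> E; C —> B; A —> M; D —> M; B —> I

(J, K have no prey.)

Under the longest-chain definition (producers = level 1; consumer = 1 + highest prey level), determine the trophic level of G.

K is a producer → level 1.
G eats K → level 2.

Trophic level 2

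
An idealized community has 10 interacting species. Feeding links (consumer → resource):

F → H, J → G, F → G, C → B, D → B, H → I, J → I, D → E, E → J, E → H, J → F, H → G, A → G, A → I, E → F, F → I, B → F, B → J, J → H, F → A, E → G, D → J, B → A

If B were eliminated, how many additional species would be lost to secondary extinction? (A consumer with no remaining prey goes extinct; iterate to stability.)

1

Remove B.
Round 1: C (all prey gone) → extinct.
No further losses. Total secondary extinctions: 1.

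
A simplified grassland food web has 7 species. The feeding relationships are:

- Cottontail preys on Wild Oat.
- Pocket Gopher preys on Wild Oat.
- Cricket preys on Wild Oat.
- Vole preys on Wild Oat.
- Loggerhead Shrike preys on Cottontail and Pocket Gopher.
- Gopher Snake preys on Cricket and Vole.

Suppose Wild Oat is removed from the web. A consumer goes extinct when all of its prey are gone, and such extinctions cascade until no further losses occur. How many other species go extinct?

Remove Wild Oat.
Round 1: Cricket (all prey gone), Cottontail (all prey gone), Vole (all prey gone), Pocket Gopher (all prey gone) → extinct.
Round 2: Loggerhead Shrike (all prey gone), Gopher Snake (all prey gone) → extinct.
No further losses. Total secondary extinctions: 6.

6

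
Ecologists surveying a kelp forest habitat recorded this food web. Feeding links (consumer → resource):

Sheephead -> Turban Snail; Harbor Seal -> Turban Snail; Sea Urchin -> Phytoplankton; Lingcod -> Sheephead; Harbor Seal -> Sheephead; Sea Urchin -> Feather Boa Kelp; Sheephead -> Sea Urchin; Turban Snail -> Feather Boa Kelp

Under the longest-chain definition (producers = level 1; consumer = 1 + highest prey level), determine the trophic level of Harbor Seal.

Feather Boa Kelp is a producer → level 1.
Sea Urchin eats Feather Boa Kelp (level 1); other prey at levels: Phytoplankton 1 → level 2.
Sheephead eats Sea Urchin (level 2); other prey at levels: Turban Snail 2 → level 3.
Harbor Seal eats Sheephead (level 3); other prey at levels: Turban Snail 2 → level 4.

Trophic level 4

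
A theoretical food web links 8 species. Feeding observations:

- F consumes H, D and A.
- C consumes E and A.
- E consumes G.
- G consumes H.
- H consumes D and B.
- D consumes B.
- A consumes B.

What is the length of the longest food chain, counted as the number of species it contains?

6 species

One longest chain: B → D → H → G → E → C.
It has 6 species and 5 links.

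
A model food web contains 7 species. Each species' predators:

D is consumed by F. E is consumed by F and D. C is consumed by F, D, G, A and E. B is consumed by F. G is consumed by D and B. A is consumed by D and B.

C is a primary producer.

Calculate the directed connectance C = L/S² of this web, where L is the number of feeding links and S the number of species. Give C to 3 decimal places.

The web has S = 7 species and L = 13 feeding links.
C = L / S² = 13 / 49 = 0.2653 ≈ 0.265.

C = 0.265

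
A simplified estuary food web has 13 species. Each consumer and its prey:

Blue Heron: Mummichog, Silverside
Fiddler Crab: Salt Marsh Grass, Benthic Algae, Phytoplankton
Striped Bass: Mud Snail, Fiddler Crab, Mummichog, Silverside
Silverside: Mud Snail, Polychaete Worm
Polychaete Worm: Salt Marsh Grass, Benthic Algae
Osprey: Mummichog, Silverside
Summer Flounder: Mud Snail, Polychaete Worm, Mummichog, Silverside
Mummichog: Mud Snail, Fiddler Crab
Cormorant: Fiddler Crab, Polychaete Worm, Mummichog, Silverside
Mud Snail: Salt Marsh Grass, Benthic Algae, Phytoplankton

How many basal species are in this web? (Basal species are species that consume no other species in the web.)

3

Basal species (no prey listed): Salt Marsh Grass, Benthic Algae, Phytoplankton.
Count: 3.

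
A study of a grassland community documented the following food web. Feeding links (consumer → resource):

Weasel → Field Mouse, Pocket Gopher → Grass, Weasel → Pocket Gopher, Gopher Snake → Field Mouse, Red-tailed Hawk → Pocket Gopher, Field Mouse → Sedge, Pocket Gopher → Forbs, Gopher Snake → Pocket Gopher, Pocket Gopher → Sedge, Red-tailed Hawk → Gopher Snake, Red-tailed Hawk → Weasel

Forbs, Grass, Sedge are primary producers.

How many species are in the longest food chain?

4 species

One longest chain: Sedge → Field Mouse → Weasel → Red-tailed Hawk.
It has 4 species and 3 links.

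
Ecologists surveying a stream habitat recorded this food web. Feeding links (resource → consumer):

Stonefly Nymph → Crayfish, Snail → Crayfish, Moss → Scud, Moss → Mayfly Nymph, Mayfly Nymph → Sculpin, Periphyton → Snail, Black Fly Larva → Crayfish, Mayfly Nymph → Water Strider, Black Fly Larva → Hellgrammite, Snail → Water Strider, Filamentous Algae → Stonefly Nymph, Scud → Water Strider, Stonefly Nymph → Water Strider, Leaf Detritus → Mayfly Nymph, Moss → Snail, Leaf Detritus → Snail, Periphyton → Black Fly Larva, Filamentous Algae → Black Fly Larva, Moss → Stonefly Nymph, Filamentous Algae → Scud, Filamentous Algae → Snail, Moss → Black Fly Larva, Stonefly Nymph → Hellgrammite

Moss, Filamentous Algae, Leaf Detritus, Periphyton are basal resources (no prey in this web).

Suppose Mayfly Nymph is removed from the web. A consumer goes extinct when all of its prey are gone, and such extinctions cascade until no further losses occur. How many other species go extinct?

Remove Mayfly Nymph.
Round 1: Sculpin (all prey gone) → extinct.
No further losses. Total secondary extinctions: 1.

1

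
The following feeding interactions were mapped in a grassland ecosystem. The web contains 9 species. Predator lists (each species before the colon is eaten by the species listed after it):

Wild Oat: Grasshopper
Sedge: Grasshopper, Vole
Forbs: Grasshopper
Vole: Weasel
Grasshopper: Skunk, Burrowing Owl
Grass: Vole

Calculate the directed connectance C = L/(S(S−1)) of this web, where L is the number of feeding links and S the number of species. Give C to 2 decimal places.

C = 0.11

The web has S = 9 species and L = 8 feeding links.
C = L / (S(S−1)) = 8 / 72 = 0.1111 ≈ 0.11.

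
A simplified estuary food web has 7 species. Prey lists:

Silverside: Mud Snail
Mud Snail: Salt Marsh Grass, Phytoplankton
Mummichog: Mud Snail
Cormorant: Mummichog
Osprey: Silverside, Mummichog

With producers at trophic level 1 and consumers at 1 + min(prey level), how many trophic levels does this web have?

4

Producers (level 1): Salt Marsh Grass, Phytoplankton.
Following each consumer down to its lowest-level prey: Salt Marsh Grass → Mud Snail → Silverside → Osprey (levels 1 through 4).
All prey of Osprey (Silverside 3, Mummichog 3) are at level 3 or above, so Osprey is at level 1 + 3 = 4.
Every consumer has at least one prey at level 3 or below, so none exceeds level 4.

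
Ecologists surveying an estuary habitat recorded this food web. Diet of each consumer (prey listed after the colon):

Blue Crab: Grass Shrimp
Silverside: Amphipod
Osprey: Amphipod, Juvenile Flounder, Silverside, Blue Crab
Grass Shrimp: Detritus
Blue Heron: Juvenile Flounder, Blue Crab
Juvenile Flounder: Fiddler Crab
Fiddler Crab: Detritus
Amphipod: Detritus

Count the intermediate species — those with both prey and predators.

6

Intermediate species (has both prey and predators): Amphipod, Fiddler Crab, Grass Shrimp, Juvenile Flounder, Silverside, Blue Crab.
Count: 6.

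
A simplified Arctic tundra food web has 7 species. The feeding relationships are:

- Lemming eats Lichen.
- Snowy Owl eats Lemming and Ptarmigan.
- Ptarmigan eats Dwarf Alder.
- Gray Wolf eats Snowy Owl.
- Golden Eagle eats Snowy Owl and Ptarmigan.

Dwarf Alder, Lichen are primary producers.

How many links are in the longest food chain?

3 links

One longest chain: Lichen → Lemming → Snowy Owl → Gray Wolf.
It has 4 species and 3 links.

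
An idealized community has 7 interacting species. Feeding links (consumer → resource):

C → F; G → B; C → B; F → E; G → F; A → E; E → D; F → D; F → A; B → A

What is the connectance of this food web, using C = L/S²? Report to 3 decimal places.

C = 0.204

The web has S = 7 species and L = 10 feeding links.
C = L / S² = 10 / 49 = 0.2041 ≈ 0.204.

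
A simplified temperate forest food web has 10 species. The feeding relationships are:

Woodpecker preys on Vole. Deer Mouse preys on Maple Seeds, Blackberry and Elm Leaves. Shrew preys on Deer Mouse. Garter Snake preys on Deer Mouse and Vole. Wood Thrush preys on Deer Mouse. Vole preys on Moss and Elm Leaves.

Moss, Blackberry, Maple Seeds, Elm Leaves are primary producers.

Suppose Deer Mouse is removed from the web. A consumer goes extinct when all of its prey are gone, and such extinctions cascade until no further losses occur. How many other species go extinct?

Remove Deer Mouse.
Round 1: Wood Thrush (all prey gone), Shrew (all prey gone) → extinct.
No further losses. Total secondary extinctions: 2.

2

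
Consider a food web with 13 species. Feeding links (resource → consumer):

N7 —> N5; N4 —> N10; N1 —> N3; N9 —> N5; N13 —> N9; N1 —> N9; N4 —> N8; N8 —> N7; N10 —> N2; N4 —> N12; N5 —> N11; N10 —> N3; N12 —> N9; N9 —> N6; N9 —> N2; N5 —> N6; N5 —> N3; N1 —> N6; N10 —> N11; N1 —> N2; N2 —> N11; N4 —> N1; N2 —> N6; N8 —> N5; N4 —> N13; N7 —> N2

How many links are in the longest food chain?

One longest chain: N4 → N8 → N7 → N2 → N6.
It has 5 species and 4 links.

4 links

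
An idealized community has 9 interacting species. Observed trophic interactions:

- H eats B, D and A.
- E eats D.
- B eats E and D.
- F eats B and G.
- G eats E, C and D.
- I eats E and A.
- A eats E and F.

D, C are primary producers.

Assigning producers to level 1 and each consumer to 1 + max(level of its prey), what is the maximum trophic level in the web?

Producers (level 1): D, C.
D → E → B → F → A → I gives I level 6.
No species has a prey at level 6, so no species reaches level 7.

6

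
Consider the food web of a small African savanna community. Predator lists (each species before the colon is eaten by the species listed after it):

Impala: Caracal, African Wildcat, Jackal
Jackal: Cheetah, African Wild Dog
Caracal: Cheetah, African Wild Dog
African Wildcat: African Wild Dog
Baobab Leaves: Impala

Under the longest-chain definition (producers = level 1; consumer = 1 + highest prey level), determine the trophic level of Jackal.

Baobab Leaves is a producer → level 1.
Impala eats Baobab Leaves → level 2.
Jackal eats Impala → level 3.

Trophic level 3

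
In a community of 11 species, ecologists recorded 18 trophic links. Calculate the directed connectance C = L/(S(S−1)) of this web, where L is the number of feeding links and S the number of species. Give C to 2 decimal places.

C = 0.16

The web has S = 11 species and L = 18 feeding links.
C = L / (S(S−1)) = 18 / 110 = 0.1636 ≈ 0.16.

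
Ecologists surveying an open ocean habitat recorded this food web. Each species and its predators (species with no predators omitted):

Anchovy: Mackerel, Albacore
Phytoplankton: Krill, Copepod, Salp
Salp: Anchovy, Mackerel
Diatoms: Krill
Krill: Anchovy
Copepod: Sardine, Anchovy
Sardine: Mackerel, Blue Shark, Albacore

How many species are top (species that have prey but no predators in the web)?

3

Top species (has prey, but nothing eats it): Mackerel, Blue Shark, Albacore.
Count: 3.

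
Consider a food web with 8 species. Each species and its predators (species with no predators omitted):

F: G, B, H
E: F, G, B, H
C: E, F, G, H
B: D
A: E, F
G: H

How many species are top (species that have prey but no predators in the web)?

2

Top species (has prey, but nothing eats it): D, H.
Count: 2.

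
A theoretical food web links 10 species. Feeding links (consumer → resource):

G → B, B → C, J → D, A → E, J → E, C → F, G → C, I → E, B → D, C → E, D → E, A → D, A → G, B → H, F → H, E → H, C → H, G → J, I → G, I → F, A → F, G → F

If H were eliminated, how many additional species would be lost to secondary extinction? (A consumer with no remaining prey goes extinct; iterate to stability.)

Remove H.
Round 1: F (all prey gone), E (all prey gone) → extinct.
Round 2: D (all prey gone), C (all prey gone) → extinct.
Round 3: J (all prey gone), B (all prey gone) → extinct.
Round 4: G (all prey gone) → extinct.
Round 5: I (all prey gone), A (all prey gone) → extinct.
No further losses. Total secondary extinctions: 9.

9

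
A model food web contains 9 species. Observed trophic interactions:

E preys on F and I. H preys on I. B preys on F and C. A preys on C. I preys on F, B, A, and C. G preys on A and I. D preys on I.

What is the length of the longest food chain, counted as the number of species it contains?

4 species

One longest chain: C → A → I → E.
It has 4 species and 3 links.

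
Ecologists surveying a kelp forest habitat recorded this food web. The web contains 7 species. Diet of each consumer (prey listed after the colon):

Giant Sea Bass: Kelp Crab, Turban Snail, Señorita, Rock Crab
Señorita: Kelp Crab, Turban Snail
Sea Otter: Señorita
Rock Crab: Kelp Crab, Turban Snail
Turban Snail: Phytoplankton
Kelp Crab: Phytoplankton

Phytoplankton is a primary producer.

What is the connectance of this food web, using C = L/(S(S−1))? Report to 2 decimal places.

C = 0.26

The web has S = 7 species and L = 11 feeding links.
C = L / (S(S−1)) = 11 / 42 = 0.2619 ≈ 0.26.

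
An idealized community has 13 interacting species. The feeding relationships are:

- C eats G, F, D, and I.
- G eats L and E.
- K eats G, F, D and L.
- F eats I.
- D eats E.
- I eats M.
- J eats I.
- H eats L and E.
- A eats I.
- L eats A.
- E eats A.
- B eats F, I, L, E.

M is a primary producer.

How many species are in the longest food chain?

6 species

One longest chain: M → I → A → E → G → C.
It has 6 species and 5 links.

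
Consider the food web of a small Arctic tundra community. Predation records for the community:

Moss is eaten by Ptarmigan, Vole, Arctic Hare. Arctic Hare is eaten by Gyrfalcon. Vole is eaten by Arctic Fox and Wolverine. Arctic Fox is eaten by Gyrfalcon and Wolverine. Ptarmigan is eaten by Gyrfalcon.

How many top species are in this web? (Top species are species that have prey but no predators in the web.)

2

Top species (has prey, but nothing eats it): Wolverine, Gyrfalcon.
Count: 2.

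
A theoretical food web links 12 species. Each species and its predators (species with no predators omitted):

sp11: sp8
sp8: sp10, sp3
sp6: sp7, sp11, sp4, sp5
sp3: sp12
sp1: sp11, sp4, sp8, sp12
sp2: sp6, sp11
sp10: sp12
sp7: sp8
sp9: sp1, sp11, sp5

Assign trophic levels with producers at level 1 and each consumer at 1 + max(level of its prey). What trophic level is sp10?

sp2 is a producer → level 1.
sp6 eats sp2 → level 2.
sp7 eats sp6 → level 3.
sp8 eats sp7 (level 3); other prey at levels: sp1 2, sp11 3 → level 4.
sp10 eats sp8 → level 5.

Trophic level 5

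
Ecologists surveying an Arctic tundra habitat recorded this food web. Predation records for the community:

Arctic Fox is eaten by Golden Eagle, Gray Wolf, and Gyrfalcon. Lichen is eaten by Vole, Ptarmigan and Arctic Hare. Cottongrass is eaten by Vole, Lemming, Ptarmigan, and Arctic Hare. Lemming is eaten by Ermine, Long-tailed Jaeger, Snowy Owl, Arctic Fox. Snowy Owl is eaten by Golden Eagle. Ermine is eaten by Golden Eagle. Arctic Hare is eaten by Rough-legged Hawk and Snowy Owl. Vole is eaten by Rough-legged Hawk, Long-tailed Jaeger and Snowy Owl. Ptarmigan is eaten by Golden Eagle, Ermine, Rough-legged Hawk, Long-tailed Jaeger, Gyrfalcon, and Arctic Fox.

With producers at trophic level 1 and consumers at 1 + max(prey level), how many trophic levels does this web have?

Producers (level 1): Lichen, Cottongrass.
Lichen → Arctic Hare → Snowy Owl → Golden Eagle gives Golden Eagle level 4.
No species has a prey at level 4, so no species reaches level 5.

4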